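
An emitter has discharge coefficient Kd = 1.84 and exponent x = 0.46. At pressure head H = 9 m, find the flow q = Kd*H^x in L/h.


q = Kd * H^x = 1.84 * 9^0.46 = 1.84 * 2.747588

5.0556 L/h


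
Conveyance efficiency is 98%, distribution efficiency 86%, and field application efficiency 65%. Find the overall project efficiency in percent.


Ec = 0.98, Eb = 0.86, Ea = 0.65
E = 0.98 * 0.86 * 0.65 * 100 = 54.7820%

54.7820 %


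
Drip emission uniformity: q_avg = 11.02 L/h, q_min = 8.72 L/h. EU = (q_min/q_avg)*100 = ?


EU = (q_min/q_avg)*100 = (8.72/11.02)*100 = 79.1289%

79.1289 %


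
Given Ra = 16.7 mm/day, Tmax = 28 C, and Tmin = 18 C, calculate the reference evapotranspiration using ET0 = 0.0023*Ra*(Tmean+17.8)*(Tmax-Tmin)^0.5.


Tmean = (Tmax + Tmin)/2 = (28 + 18)/2 = 23.0
ET0 = 0.0023 * 16.7 * (23.0 + 17.8) * sqrt(28 - 18)
ET0 = 0.0023 * 16.7 * 40.8 * 3.162278

4.9557 mm/day


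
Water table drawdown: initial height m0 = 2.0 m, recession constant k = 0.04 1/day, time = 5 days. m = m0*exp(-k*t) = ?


m = m0 * exp(-k*t)
m = 2.0 * exp(-0.04 * 5)
m = 2.0 * exp(-0.2000)

1.6375 m


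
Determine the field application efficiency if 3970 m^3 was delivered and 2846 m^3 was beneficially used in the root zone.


Ea = V_root / V_field * 100 = 2846 / 3970 * 100 = 71.6877%

71.6877 %


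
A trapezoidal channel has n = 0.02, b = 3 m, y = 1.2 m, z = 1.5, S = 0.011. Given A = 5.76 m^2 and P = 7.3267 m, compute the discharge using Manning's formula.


R = A/P = 5.76/7.3267 = 0.786166
Q = (1/0.02) * 5.76 * 0.786166^(2/3) * 0.011^0.5

25.7295 m^3/s


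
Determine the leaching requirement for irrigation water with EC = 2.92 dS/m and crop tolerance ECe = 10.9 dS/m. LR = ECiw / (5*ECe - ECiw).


LR = ECiw / (5*ECe - ECiw)
LR = 2.92 / (5*10.9 - 2.92)
LR = 2.92 / 51.5800

0.0566


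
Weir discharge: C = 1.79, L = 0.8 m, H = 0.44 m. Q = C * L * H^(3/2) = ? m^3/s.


Q = C * L * H^(3/2) = 1.79 * 0.8 * 0.44^1.5 = 1.79 * 0.8 * 0.291863

0.4179 m^3/s


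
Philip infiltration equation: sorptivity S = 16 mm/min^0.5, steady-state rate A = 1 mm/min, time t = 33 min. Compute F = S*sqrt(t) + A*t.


F = S*sqrt(t) + A*t
F = 16*sqrt(33) + 1*33
F = 16*5.744563 + 33

124.9130 mm


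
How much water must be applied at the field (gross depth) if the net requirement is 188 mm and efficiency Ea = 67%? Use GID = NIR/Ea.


Ea = 67% = 0.67
GID = NIR / Ea = 188 / 0.67 = 280.5970 mm

280.5970 mm


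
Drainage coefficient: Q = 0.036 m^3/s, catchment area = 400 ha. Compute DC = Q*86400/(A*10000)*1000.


DC = Q * 86400 / (A * 10000) * 1000
DC = 0.036 * 86400 / (400 * 10000) * 1000
DC = 3110400.0000 / 4000000

0.7776 mm/day


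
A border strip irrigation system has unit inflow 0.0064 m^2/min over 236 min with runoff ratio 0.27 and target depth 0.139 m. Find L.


L = q*t/((1+r)*Z)
L = 0.0064*236/((1+0.27)*0.139)
L = 1.5104/0.17653

8.5561 m


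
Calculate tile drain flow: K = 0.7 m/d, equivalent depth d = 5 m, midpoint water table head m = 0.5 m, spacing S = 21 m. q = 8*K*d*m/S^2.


q = 8*K*d*m/S^2
q = 8*0.7*5*0.5/21^2
q = 14.0000 / 441

0.0317 m/d


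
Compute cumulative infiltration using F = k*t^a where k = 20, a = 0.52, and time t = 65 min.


F = k * t^a = 20 * 65^0.52
F = 20 * 8.764254

175.2851 mm


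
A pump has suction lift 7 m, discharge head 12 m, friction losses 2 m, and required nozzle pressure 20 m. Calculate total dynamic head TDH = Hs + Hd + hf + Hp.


TDH = Hs + Hd + hf + Hp = 7 + 12 + 2 + 20 = 41

41 m


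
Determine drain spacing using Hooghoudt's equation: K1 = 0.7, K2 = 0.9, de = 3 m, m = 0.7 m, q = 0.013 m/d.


S^2 = 8*K2*de*m/q + 4*K1*m^2/q
S^2 = 8*0.9*3*0.7/0.013 + 4*0.7*0.7^2/0.013
S = sqrt(1268.6154)

35.6176 m


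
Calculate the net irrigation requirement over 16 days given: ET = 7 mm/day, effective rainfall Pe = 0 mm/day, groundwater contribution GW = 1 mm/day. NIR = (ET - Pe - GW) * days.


Daily deficit = ET - Pe - GW = 7 - 0 - 1 = 6 mm/day
NIR = 6 * 16 = 96 mm

96.0000 mm


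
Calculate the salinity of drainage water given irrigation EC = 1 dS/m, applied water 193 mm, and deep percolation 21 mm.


EC_dw = EC_iw * D_iw / D_dw
EC_dw = 1 * 193 / 21
EC_dw = 193 / 21

9.1905 dS/m


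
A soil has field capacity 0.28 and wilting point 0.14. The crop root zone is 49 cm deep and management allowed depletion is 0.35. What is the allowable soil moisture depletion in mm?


SMD = (FC - PWP) * d * MAD * 10
SMD = (0.28 - 0.14) * 49 * 0.35 * 10
SMD = 0.1400 * 49 * 0.35 * 10

24.0100 mm


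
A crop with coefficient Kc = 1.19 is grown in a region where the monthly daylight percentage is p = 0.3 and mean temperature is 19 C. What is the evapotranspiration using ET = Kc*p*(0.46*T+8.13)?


ET = Kc * p * (0.46*T + 8.13)
ET = 1.19 * 0.3 * (0.46*19 + 8.13)
ET = 1.19 * 0.3 * 16.8700

6.0226 mm/day


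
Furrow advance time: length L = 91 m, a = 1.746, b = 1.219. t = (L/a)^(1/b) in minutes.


t = (L/a)^(1/b)
t = (91/1.746)^(1/1.219)
t = 52.119129^(1/1.219)

25.6171 min


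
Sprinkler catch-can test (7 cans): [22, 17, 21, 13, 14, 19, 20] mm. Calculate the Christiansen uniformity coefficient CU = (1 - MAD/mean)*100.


mean = 18.000000 mm
MAD = 2.857143 mm
CU = (1 - 2.857143/18.000000)*100

84.1270 %


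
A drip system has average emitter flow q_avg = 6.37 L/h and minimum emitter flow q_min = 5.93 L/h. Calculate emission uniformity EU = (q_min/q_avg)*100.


EU = (q_min/q_avg)*100 = (5.93/6.37)*100 = 93.0926%

93.0926 %


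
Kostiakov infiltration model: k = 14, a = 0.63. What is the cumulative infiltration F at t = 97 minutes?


F = k * t^a = 14 * 97^0.63
F = 14 * 17.851150

249.9161 mm


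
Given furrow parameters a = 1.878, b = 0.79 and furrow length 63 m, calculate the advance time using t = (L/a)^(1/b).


t = (L/a)^(1/b)
t = (63/1.878)^(1/0.79)
t = 33.546326^(1/0.79)

85.3486 min


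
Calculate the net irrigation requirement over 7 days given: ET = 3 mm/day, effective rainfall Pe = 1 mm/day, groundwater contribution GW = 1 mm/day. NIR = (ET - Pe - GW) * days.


Daily deficit = ET - Pe - GW = 3 - 1 - 1 = 1 mm/day
NIR = 1 * 7 = 7 mm

7.0000 mm


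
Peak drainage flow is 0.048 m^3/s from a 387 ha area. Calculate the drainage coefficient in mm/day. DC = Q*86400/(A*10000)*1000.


DC = Q * 86400 / (A * 10000) * 1000
DC = 0.048 * 86400 / (387 * 10000) * 1000
DC = 4147200.0000 / 3870000

1.0716 mm/day


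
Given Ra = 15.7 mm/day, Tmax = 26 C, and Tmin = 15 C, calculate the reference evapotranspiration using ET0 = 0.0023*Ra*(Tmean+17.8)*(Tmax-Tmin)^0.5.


Tmean = (Tmax + Tmin)/2 = (26 + 15)/2 = 20.5
ET0 = 0.0023 * 15.7 * (20.5 + 17.8) * sqrt(26 - 15)
ET0 = 0.0023 * 15.7 * 38.3 * 3.316625

4.5869 mm/day


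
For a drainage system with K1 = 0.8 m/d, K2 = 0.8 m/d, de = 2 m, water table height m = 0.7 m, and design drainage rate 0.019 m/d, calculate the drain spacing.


S^2 = 8*K2*de*m/q + 4*K1*m^2/q
S^2 = 8*0.8*2*0.7/0.019 + 4*0.8*0.7^2/0.019
S = sqrt(554.1053)

23.5394 m


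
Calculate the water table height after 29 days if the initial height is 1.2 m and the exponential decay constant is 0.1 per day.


m = m0 * exp(-k*t)
m = 1.2 * exp(-0.1 * 29)
m = 1.2 * exp(-2.9000)

0.0660 m


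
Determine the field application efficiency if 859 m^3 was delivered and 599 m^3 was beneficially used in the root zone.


Ea = V_root / V_field * 100 = 599 / 859 * 100 = 69.7322%

69.7322 %


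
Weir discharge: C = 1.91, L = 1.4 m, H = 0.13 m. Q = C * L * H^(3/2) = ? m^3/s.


Q = C * L * H^(3/2) = 1.91 * 1.4 * 0.13^1.5 = 1.91 * 1.4 * 0.046872

0.1253 m^3/s


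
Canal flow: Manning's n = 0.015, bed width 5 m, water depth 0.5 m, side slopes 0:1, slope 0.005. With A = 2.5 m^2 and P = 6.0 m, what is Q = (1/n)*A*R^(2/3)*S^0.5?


R = A/P = 2.5/6.0 = 0.416667
Q = (1/0.015) * 2.5 * 0.416667^(2/3) * 0.005^0.5

6.5745 m^3/s


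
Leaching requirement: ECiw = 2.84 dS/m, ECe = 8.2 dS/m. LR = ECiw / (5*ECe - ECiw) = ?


LR = ECiw / (5*ECe - ECiw)
LR = 2.84 / (5*8.2 - 2.84)
LR = 2.84 / 38.1600

0.0744


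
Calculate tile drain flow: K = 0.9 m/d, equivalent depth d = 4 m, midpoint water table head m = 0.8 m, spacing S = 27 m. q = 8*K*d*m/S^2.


q = 8*K*d*m/S^2
q = 8*0.9*4*0.8/27^2
q = 23.0400 / 729

0.0316 m/d


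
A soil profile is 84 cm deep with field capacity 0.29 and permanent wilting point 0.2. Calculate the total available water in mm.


AWC = (FC - PWP) * d * 10
AWC = (0.29 - 0.2) * 84 * 10
AWC = 0.0900 * 84 * 10

75.6000 mm


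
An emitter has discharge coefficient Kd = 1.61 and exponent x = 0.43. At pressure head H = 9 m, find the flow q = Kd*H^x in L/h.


q = Kd * H^x = 1.61 * 9^0.43 = 1.61 * 2.572316

4.1414 L/h


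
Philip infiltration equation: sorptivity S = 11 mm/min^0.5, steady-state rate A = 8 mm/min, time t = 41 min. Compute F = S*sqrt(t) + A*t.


F = S*sqrt(t) + A*t
F = 11*sqrt(41) + 8*41
F = 11*6.403124 + 328

398.4344 mm


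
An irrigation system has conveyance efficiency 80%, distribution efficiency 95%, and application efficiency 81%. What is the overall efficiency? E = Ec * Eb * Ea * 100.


Ec = 0.8, Eb = 0.95, Ea = 0.81
E = 0.8 * 0.95 * 0.81 * 100 = 61.5600%

61.5600 %


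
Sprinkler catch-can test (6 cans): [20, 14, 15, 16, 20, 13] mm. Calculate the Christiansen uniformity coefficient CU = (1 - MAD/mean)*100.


mean = 16.333333 mm
MAD = 2.444444 mm
CU = (1 - 2.444444/16.333333)*100

85.0340 %


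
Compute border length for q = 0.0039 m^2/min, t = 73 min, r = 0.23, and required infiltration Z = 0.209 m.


L = q*t/((1+r)*Z)
L = 0.0039*73/((1+0.23)*0.209)
L = 0.2847/0.25707

1.1075 m


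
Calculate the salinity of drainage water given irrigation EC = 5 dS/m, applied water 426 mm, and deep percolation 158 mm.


EC_dw = EC_iw * D_iw / D_dw
EC_dw = 5 * 426 / 158
EC_dw = 2130 / 158

13.4810 dS/m


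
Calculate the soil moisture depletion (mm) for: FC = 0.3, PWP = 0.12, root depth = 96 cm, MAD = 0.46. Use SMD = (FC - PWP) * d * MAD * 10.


SMD = (FC - PWP) * d * MAD * 10
SMD = (0.3 - 0.12) * 96 * 0.46 * 10
SMD = 0.1800 * 96 * 0.46 * 10

79.4880 mm


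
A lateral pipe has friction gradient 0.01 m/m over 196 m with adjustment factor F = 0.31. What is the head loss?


hf = J * L * F = 0.01 * 196 * 0.31 = 0.6076 m

0.6076 m


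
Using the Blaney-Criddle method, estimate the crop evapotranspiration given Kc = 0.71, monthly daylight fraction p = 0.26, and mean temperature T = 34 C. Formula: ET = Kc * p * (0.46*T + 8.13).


ET = Kc * p * (0.46*T + 8.13)
ET = 0.71 * 0.26 * (0.46*34 + 8.13)
ET = 0.71 * 0.26 * 23.7700

4.3879 mm/day


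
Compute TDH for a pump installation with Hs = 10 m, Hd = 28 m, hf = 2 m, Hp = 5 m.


TDH = Hs + Hd + hf + Hp = 10 + 28 + 2 + 5 = 45

45 m


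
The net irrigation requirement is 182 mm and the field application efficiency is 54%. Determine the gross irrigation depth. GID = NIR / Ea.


Ea = 54% = 0.54
GID = NIR / Ea = 182 / 0.54 = 337.0370 mm

337.0370 mm


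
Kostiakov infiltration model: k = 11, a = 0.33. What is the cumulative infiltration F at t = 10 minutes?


F = k * t^a = 11 * 10^0.33
F = 11 * 2.137962

23.5176 mm


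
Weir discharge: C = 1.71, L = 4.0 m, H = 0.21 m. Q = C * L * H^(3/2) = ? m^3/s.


Q = C * L * H^(3/2) = 1.71 * 4.0 * 0.21^1.5 = 1.71 * 4.0 * 0.096234

0.6582 m^3/s


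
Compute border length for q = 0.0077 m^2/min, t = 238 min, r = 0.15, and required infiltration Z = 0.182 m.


L = q*t/((1+r)*Z)
L = 0.0077*238/((1+0.15)*0.182)
L = 1.8326/0.2093

8.7559 m


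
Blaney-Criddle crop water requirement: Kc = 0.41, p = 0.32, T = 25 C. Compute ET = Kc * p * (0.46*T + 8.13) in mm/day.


ET = Kc * p * (0.46*T + 8.13)
ET = 0.41 * 0.32 * (0.46*25 + 8.13)
ET = 0.41 * 0.32 * 19.6300

2.5755 mm/day


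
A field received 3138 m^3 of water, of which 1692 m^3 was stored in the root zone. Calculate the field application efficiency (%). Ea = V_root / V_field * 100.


Ea = V_root / V_field * 100 = 1692 / 3138 * 100 = 53.9197%

53.9197 %


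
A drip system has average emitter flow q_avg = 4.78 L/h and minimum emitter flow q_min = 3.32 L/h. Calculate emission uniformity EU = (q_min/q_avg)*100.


EU = (q_min/q_avg)*100 = (3.32/4.78)*100 = 69.4561%

69.4561 %


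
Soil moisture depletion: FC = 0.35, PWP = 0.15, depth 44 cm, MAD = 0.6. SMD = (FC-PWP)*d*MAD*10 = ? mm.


SMD = (FC - PWP) * d * MAD * 10
SMD = (0.35 - 0.15) * 44 * 0.6 * 10
SMD = 0.2000 * 44 * 0.6 * 10

52.8000 mm


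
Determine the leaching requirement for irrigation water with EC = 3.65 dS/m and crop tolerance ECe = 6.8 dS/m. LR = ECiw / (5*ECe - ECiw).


LR = ECiw / (5*ECe - ECiw)
LR = 3.65 / (5*6.8 - 3.65)
LR = 3.65 / 30.3500

0.1203


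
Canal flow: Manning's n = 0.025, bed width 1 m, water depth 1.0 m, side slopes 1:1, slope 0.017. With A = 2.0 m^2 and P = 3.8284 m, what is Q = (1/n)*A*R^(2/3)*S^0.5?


R = A/P = 2.0/3.8284 = 0.522411
Q = (1/0.025) * 2.0 * 0.522411^(2/3) * 0.017^0.5

6.7659 m^3/s


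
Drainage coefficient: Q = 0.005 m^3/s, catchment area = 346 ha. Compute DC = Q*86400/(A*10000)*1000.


DC = Q * 86400 / (A * 10000) * 1000
DC = 0.005 * 86400 / (346 * 10000) * 1000
DC = 432000.0000 / 3460000

0.1249 mm/day


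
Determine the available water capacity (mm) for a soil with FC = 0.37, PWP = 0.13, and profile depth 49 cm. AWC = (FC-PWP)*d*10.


AWC = (FC - PWP) * d * 10
AWC = (0.37 - 0.13) * 49 * 10
AWC = 0.2400 * 49 * 10

117.6000 mm


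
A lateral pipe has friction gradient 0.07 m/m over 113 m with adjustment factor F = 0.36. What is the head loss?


hf = J * L * F = 0.07 * 113 * 0.36 = 2.8476 m

2.8476 m


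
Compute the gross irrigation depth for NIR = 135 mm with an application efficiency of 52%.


Ea = 52% = 0.52
GID = NIR / Ea = 135 / 0.52 = 259.6154 mm

259.6154 mm


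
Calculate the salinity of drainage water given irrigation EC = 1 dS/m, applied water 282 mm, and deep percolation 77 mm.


EC_dw = EC_iw * D_iw / D_dw
EC_dw = 1 * 282 / 77
EC_dw = 282 / 77

3.6623 dS/m


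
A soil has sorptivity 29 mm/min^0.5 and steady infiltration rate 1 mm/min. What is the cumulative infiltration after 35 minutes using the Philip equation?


F = S*sqrt(t) + A*t
F = 29*sqrt(35) + 1*35
F = 29*5.916080 + 35

206.5663 mm


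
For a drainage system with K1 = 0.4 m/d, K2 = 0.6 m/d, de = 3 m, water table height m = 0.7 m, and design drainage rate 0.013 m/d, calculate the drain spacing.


S^2 = 8*K2*de*m/q + 4*K1*m^2/q
S^2 = 8*0.6*3*0.7/0.013 + 4*0.4*0.7^2/0.013
S = sqrt(835.6923)

28.9083 m


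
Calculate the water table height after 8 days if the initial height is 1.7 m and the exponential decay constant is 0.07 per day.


m = m0 * exp(-k*t)
m = 1.7 * exp(-0.07 * 8)
m = 1.7 * exp(-0.5600)

0.9711 m


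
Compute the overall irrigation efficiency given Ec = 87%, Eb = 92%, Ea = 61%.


Ec = 0.87, Eb = 0.92, Ea = 0.61
E = 0.87 * 0.92 * 0.61 * 100 = 48.8244%

48.8244 %


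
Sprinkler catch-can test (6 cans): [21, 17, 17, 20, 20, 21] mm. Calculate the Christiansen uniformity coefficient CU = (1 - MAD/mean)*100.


mean = 19.333333 mm
MAD = 1.555556 mm
CU = (1 - 1.555556/19.333333)*100

91.9540 %


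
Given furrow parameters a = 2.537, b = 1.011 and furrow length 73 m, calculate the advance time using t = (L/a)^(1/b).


t = (L/a)^(1/b)
t = (73/2.537)^(1/1.011)
t = 28.774143^(1/1.011)

27.7414 min


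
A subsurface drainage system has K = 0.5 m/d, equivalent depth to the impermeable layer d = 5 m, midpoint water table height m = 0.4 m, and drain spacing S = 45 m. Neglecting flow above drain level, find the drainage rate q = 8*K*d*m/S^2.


q = 8*K*d*m/S^2
q = 8*0.5*5*0.4/45^2
q = 8.0000 / 2025

0.0040 m/d


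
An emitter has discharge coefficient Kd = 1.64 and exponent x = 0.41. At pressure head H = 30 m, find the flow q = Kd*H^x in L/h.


q = Kd * H^x = 1.64 * 30^0.41 = 1.64 * 4.032921

6.6140 L/h


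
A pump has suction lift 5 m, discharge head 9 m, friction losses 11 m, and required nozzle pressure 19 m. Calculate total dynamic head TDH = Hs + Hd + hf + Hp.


TDH = Hs + Hd + hf + Hp = 5 + 9 + 11 + 19 = 44

44 m


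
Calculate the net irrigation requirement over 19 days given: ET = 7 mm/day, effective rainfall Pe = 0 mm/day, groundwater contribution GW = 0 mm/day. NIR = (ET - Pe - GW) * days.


Daily deficit = ET - Pe - GW = 7 - 0 - 0 = 7 mm/day
NIR = 7 * 19 = 133 mm

133.0000 mm


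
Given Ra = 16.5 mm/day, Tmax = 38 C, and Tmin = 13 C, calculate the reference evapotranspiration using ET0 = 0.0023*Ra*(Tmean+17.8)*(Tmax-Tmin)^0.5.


Tmean = (Tmax + Tmin)/2 = (38 + 13)/2 = 25.5
ET0 = 0.0023 * 16.5 * (25.5 + 17.8) * sqrt(38 - 13)
ET0 = 0.0023 * 16.5 * 43.3 * 5.000000

8.2162 mm/day


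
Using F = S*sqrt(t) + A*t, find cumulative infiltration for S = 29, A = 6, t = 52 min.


F = S*sqrt(t) + A*t
F = 29*sqrt(52) + 6*52
F = 29*7.211103 + 312

521.1220 mm


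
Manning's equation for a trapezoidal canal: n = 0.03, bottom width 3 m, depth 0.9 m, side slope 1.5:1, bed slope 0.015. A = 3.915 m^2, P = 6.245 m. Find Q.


R = A/P = 3.915/6.245 = 0.626902
Q = (1/0.03) * 3.915 * 0.626902^(2/3) * 0.015^0.5

11.7073 m^3/s


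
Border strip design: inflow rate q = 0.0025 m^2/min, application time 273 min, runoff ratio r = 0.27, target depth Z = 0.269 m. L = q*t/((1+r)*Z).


L = q*t/((1+r)*Z)
L = 0.0025*273/((1+0.27)*0.269)
L = 0.6825/0.34163

1.9978 m


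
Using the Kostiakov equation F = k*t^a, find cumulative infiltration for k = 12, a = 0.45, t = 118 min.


F = k * t^a = 12 * 118^0.45
F = 12 * 8.557500

102.6900 mm


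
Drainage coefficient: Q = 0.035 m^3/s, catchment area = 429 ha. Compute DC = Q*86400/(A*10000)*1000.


DC = Q * 86400 / (A * 10000) * 1000
DC = 0.035 * 86400 / (429 * 10000) * 1000
DC = 3024000.0000 / 4290000

0.7049 mm/day


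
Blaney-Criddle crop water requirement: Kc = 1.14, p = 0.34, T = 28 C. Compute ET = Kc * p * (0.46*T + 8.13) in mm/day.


ET = Kc * p * (0.46*T + 8.13)
ET = 1.14 * 0.34 * (0.46*28 + 8.13)
ET = 1.14 * 0.34 * 21.0100

8.1435 mm/day


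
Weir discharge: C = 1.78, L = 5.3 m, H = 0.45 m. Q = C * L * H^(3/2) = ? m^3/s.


Q = C * L * H^(3/2) = 1.78 * 5.3 * 0.45^1.5 = 1.78 * 5.3 * 0.301869

2.8478 m^3/s


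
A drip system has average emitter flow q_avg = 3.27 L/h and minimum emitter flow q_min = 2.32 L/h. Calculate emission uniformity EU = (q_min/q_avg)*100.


EU = (q_min/q_avg)*100 = (2.32/3.27)*100 = 70.9480%

70.9480 %


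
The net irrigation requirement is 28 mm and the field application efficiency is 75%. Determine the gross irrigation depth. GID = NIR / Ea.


Ea = 75% = 0.75
GID = NIR / Ea = 28 / 0.75 = 37.3333 mm

37.3333 mm


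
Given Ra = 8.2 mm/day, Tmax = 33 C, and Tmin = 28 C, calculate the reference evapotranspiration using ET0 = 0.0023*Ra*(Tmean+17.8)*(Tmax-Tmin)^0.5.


Tmean = (Tmax + Tmin)/2 = (33 + 28)/2 = 30.5
ET0 = 0.0023 * 8.2 * (30.5 + 17.8) * sqrt(33 - 28)
ET0 = 0.0023 * 8.2 * 48.3 * 2.236068

2.0369 mm/day


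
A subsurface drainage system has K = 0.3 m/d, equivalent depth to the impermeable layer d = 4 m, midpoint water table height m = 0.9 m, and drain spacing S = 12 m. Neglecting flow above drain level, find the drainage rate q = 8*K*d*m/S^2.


q = 8*K*d*m/S^2
q = 8*0.3*4*0.9/12^2
q = 8.6400 / 144

0.0600 m/d


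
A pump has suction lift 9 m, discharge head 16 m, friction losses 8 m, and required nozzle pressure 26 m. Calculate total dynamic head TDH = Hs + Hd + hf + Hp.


TDH = Hs + Hd + hf + Hp = 9 + 16 + 8 + 26 = 59

59 m


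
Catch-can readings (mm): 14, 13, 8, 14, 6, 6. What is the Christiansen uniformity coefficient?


mean = 10.166667 mm
MAD = 3.500000 mm
CU = (1 - 3.500000/10.166667)*100

65.5738 %


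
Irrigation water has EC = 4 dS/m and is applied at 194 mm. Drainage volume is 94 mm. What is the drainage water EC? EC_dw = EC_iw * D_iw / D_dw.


EC_dw = EC_iw * D_iw / D_dw
EC_dw = 4 * 194 / 94
EC_dw = 776 / 94

8.2553 dS/m


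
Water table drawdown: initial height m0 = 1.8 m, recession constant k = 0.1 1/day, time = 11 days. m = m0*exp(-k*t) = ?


m = m0 * exp(-k*t)
m = 1.8 * exp(-0.1 * 11)
m = 1.8 * exp(-1.1000)

0.5992 m


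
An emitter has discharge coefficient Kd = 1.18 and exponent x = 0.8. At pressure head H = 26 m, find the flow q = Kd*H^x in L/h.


q = Kd * H^x = 1.18 * 26^0.8 = 1.18 * 13.551229

15.9905 L/h


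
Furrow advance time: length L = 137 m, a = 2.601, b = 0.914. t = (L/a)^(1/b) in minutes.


t = (L/a)^(1/b)
t = (137/2.601)^(1/0.914)
t = 52.672049^(1/0.914)

76.4834 min


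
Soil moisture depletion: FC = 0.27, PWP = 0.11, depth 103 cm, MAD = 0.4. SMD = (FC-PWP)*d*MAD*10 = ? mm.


SMD = (FC - PWP) * d * MAD * 10
SMD = (0.27 - 0.11) * 103 * 0.4 * 10
SMD = 0.1600 * 103 * 0.4 * 10

65.9200 mm


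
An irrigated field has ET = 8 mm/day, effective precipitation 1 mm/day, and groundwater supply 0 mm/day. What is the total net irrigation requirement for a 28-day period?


Daily deficit = ET - Pe - GW = 8 - 1 - 0 = 7 mm/day
NIR = 7 * 28 = 196 mm

196.0000 mm


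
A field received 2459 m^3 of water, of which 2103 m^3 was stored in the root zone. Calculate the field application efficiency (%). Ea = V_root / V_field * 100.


Ea = V_root / V_field * 100 = 2103 / 2459 * 100 = 85.5226%

85.5226 %


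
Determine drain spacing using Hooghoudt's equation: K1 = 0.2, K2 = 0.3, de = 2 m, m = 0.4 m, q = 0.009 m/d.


S^2 = 8*K2*de*m/q + 4*K1*m^2/q
S^2 = 8*0.3*2*0.4/0.009 + 4*0.2*0.4^2/0.009
S = sqrt(227.5556)

15.0849 m


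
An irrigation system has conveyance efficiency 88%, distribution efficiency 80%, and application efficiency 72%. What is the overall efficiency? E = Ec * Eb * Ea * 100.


Ec = 0.88, Eb = 0.8, Ea = 0.72
E = 0.88 * 0.8 * 0.72 * 100 = 50.6880%

50.6880 %


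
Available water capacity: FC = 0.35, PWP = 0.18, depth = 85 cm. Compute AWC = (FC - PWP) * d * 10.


AWC = (FC - PWP) * d * 10
AWC = (0.35 - 0.18) * 85 * 10
AWC = 0.1700 * 85 * 10

144.5000 mm


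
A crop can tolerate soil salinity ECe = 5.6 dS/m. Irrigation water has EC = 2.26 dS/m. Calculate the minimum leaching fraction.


LR = ECiw / (5*ECe - ECiw)
LR = 2.26 / (5*5.6 - 2.26)
LR = 2.26 / 25.7400

0.0878


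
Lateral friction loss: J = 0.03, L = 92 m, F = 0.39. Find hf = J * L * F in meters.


hf = J * L * F = 0.03 * 92 * 0.39 = 1.0764 m

1.0764 m


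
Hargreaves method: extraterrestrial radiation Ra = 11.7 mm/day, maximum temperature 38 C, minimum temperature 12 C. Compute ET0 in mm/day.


Tmean = (Tmax + Tmin)/2 = (38 + 12)/2 = 25.0
ET0 = 0.0023 * 11.7 * (25.0 + 17.8) * sqrt(38 - 12)
ET0 = 0.0023 * 11.7 * 42.8 * 5.099020

5.8728 mm/day


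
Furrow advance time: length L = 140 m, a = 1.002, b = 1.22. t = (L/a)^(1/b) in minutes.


t = (L/a)^(1/b)
t = (140/1.002)^(1/1.22)
t = 139.720559^(1/1.22)

57.3337 min


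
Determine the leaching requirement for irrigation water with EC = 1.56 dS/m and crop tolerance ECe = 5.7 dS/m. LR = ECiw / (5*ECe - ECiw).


LR = ECiw / (5*ECe - ECiw)
LR = 1.56 / (5*5.7 - 1.56)
LR = 1.56 / 26.9400

0.0579


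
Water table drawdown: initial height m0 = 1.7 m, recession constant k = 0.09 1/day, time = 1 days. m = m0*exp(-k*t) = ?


m = m0 * exp(-k*t)
m = 1.7 * exp(-0.09 * 1)
m = 1.7 * exp(-0.0900)

1.5537 m


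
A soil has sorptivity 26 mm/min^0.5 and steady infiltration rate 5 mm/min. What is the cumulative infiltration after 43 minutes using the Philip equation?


F = S*sqrt(t) + A*t
F = 26*sqrt(43) + 5*43
F = 26*6.557439 + 215

385.4934 mm


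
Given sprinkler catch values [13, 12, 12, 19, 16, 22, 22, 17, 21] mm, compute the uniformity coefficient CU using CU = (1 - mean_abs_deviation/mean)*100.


mean = 17.111111 mm
MAD = 3.456790 mm
CU = (1 - 3.456790/17.111111)*100

79.7980 %


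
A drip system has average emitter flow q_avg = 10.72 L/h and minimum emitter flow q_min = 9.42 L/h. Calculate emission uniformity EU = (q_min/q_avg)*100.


EU = (q_min/q_avg)*100 = (9.42/10.72)*100 = 87.8731%

87.8731 %


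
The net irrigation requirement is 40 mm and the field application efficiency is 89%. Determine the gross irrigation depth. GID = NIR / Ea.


Ea = 89% = 0.89
GID = NIR / Ea = 40 / 0.89 = 44.9438 mm

44.9438 mm


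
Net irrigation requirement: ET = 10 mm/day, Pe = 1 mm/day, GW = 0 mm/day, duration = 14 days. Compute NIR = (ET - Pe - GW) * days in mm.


Daily deficit = ET - Pe - GW = 10 - 1 - 0 = 9 mm/day
NIR = 9 * 14 = 126 mm

126.0000 mm


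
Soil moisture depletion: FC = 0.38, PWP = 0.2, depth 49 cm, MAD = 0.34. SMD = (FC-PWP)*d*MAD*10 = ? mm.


SMD = (FC - PWP) * d * MAD * 10
SMD = (0.38 - 0.2) * 49 * 0.34 * 10
SMD = 0.1800 * 49 * 0.34 * 10

29.9880 mm


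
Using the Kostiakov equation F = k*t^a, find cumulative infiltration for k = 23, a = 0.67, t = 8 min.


F = k * t^a = 23 * 8^0.67
F = 23 * 4.027822

92.6399 mm


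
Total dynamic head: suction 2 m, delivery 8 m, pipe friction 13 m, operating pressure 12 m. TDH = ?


TDH = Hs + Hd + hf + Hp = 2 + 8 + 13 + 12 = 35

35 m


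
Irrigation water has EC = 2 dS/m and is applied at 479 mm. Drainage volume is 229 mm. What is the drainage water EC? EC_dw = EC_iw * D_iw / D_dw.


EC_dw = EC_iw * D_iw / D_dw
EC_dw = 2 * 479 / 229
EC_dw = 958 / 229

4.1834 dS/m


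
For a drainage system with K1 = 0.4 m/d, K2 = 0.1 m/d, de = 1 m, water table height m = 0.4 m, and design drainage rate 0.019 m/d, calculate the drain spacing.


S^2 = 8*K2*de*m/q + 4*K1*m^2/q
S^2 = 8*0.1*1*0.4/0.019 + 4*0.4*0.4^2/0.019
S = sqrt(30.3158)

5.5060 m


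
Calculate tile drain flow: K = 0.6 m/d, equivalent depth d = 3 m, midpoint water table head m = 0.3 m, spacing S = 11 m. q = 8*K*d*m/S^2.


q = 8*K*d*m/S^2
q = 8*0.6*3*0.3/11^2
q = 4.3200 / 121

0.0357 m/d


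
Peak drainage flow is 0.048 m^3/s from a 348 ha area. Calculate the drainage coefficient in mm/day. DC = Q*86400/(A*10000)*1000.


DC = Q * 86400 / (A * 10000) * 1000
DC = 0.048 * 86400 / (348 * 10000) * 1000
DC = 4147200.0000 / 3480000

1.1917 mm/day


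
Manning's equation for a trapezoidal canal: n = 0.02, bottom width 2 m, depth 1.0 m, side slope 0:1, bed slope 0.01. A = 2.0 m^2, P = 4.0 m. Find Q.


R = A/P = 2.0/4.0 = 0.500000
Q = (1/0.02) * 2.0 * 0.500000^(2/3) * 0.01^0.5

6.2996 m^3/s


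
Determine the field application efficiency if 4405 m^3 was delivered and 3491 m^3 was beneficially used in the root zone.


Ea = V_root / V_field * 100 = 3491 / 4405 * 100 = 79.2509%

79.2509 %


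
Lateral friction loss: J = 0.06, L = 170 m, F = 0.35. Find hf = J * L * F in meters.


hf = J * L * F = 0.06 * 170 * 0.35 = 3.5700 m

3.5700 m


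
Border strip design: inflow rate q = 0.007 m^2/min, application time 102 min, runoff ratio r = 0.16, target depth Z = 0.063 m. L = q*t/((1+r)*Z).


L = q*t/((1+r)*Z)
L = 0.007*102/((1+0.16)*0.063)
L = 0.714/0.07308

9.7701 m


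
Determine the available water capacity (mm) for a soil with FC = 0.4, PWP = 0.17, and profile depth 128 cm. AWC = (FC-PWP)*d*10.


AWC = (FC - PWP) * d * 10
AWC = (0.4 - 0.17) * 128 * 10
AWC = 0.2300 * 128 * 10

294.4000 mm


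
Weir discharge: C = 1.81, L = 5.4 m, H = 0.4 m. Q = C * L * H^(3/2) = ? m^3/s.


Q = C * L * H^(3/2) = 1.81 * 5.4 * 0.4^1.5 = 1.81 * 5.4 * 0.252982

2.4726 m^3/s


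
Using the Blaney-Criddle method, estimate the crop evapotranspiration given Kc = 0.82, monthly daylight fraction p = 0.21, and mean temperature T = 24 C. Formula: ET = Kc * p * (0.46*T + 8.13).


ET = Kc * p * (0.46*T + 8.13)
ET = 0.82 * 0.21 * (0.46*24 + 8.13)
ET = 0.82 * 0.21 * 19.1700

3.3011 mm/day


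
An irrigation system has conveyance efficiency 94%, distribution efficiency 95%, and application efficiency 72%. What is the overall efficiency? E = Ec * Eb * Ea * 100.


Ec = 0.94, Eb = 0.95, Ea = 0.72
E = 0.94 * 0.95 * 0.72 * 100 = 64.2960%

64.2960 %


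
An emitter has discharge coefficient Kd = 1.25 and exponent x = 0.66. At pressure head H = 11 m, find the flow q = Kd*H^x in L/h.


q = Kd * H^x = 1.25 * 11^0.66 = 1.25 * 4.867648

6.0846 L/h


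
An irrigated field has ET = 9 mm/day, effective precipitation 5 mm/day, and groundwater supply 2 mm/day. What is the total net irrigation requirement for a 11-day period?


Daily deficit = ET - Pe - GW = 9 - 5 - 2 = 2 mm/day
NIR = 2 * 11 = 22 mm

22.0000 mm


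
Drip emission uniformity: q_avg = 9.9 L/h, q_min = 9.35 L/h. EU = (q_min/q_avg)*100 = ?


EU = (q_min/q_avg)*100 = (9.35/9.9)*100 = 94.4444%

94.4444 %


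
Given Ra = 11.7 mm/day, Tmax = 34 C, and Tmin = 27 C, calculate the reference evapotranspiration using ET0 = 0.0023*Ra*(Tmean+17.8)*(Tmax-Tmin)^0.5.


Tmean = (Tmax + Tmin)/2 = (34 + 27)/2 = 30.5
ET0 = 0.0023 * 11.7 * (30.5 + 17.8) * sqrt(34 - 27)
ET0 = 0.0023 * 11.7 * 48.3 * 2.645751

3.4388 mm/day


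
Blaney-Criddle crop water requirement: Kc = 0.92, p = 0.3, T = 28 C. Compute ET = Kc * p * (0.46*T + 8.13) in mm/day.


ET = Kc * p * (0.46*T + 8.13)
ET = 0.92 * 0.3 * (0.46*28 + 8.13)
ET = 0.92 * 0.3 * 21.0100

5.7988 mm/day


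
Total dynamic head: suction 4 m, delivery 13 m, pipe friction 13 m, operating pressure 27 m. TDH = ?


TDH = Hs + Hd + hf + Hp = 4 + 13 + 13 + 27 = 57

57 m


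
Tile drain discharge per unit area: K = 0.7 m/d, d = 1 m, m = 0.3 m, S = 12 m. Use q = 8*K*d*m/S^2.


q = 8*K*d*m/S^2
q = 8*0.7*1*0.3/12^2
q = 1.6800 / 144

0.0117 m/d


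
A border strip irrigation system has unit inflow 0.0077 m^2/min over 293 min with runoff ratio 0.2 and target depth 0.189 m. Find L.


L = q*t/((1+r)*Z)
L = 0.0077*293/((1+0.2)*0.189)
L = 2.2561/0.2268

9.9475 m


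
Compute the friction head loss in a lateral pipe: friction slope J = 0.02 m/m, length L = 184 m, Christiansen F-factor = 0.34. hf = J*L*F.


hf = J * L * F = 0.02 * 184 * 0.34 = 1.2512 m

1.2512 m


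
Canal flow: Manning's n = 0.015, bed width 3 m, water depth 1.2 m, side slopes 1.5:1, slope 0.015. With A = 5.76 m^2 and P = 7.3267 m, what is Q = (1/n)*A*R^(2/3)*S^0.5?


R = A/P = 5.76/7.3267 = 0.786166
Q = (1/0.015) * 5.76 * 0.786166^(2/3) * 0.015^0.5

40.0608 m^3/s


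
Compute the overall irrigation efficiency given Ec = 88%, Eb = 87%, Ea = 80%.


Ec = 0.88, Eb = 0.87, Ea = 0.8
E = 0.88 * 0.87 * 0.8 * 100 = 61.2480%

61.2480 %


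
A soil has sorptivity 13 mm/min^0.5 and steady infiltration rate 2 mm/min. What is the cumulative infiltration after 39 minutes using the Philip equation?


F = S*sqrt(t) + A*t
F = 13*sqrt(39) + 2*39
F = 13*6.244998 + 78

159.1850 mm


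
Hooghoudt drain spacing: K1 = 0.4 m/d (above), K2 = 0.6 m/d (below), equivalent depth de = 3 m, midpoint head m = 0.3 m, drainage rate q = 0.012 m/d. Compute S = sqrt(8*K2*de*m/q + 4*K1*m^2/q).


S^2 = 8*K2*de*m/q + 4*K1*m^2/q
S^2 = 8*0.6*3*0.3/0.012 + 4*0.4*0.3^2/0.012
S = sqrt(372.0000)

19.2873 m


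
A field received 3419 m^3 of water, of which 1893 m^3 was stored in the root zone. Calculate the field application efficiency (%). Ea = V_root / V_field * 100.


Ea = V_root / V_field * 100 = 1893 / 3419 * 100 = 55.3671%

55.3671 %


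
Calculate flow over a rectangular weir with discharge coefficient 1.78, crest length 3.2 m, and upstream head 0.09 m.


Q = C * L * H^(3/2) = 1.78 * 3.2 * 0.09^1.5 = 1.78 * 3.2 * 0.027000

0.1538 m^3/s


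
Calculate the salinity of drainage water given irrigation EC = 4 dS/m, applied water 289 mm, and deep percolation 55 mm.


EC_dw = EC_iw * D_iw / D_dw
EC_dw = 4 * 289 / 55
EC_dw = 1156 / 55

21.0182 dS/m


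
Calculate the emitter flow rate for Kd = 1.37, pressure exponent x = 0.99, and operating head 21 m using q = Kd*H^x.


q = Kd * H^x = 1.37 * 21^0.99 = 1.37 * 20.370285

27.9073 L/h


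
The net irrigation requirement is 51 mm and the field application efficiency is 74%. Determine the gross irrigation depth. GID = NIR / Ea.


Ea = 74% = 0.74
GID = NIR / Ea = 51 / 0.74 = 68.9189 mm

68.9189 mm


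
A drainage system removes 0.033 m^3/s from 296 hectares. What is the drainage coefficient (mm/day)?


DC = Q * 86400 / (A * 10000) * 1000
DC = 0.033 * 86400 / (296 * 10000) * 1000
DC = 2851200.0000 / 2960000

0.9632 mm/day


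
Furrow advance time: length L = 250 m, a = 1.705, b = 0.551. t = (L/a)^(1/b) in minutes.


t = (L/a)^(1/b)
t = (250/1.705)^(1/0.551)
t = 146.627566^(1/0.551)

8539.3697 min


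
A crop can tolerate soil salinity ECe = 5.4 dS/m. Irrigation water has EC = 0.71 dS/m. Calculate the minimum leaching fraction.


LR = ECiw / (5*ECe - ECiw)
LR = 0.71 / (5*5.4 - 0.71)
LR = 0.71 / 26.2900

0.0270


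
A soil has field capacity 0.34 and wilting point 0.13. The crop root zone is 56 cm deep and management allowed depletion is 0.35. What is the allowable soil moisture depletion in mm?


SMD = (FC - PWP) * d * MAD * 10
SMD = (0.34 - 0.13) * 56 * 0.35 * 10
SMD = 0.2100 * 56 * 0.35 * 10

41.1600 mm


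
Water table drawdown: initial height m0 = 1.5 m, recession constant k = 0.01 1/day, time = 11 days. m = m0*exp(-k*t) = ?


m = m0 * exp(-k*t)
m = 1.5 * exp(-0.01 * 11)
m = 1.5 * exp(-0.1100)

1.3438 m


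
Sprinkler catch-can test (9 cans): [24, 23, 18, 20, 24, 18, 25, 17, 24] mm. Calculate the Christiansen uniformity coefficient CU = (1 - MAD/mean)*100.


mean = 21.444444 mm
MAD = 2.839506 mm
CU = (1 - 2.839506/21.444444)*100

86.7588 %


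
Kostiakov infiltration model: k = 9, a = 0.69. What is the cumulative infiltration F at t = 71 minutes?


F = k * t^a = 9 * 71^0.69
F = 9 * 18.939489

170.4554 mm


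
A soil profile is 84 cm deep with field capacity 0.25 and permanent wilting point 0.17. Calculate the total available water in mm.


AWC = (FC - PWP) * d * 10
AWC = (0.25 - 0.17) * 84 * 10
AWC = 0.0800 * 84 * 10

67.2000 mm


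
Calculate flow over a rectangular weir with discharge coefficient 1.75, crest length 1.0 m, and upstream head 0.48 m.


Q = C * L * H^(3/2) = 1.75 * 1.0 * 0.48^1.5 = 1.75 * 1.0 * 0.332554

0.5820 m^3/s


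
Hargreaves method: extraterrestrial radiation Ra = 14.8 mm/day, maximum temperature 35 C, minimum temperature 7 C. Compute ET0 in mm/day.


Tmean = (Tmax + Tmin)/2 = (35 + 7)/2 = 21.0
ET0 = 0.0023 * 14.8 * (21.0 + 17.8) * sqrt(35 - 7)
ET0 = 0.0023 * 14.8 * 38.8 * 5.291503

6.9888 mm/day


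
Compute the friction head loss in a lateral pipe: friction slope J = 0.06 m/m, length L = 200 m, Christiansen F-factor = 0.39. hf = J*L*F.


hf = J * L * F = 0.06 * 200 * 0.39 = 4.6800 m

4.6800 m


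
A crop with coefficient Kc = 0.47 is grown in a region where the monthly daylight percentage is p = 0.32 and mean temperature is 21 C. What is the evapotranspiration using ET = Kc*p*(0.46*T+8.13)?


ET = Kc * p * (0.46*T + 8.13)
ET = 0.47 * 0.32 * (0.46*21 + 8.13)
ET = 0.47 * 0.32 * 17.7900

2.6756 mm/day


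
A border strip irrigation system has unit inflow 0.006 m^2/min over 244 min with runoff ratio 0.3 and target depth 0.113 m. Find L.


L = q*t/((1+r)*Z)
L = 0.006*244/((1+0.3)*0.113)
L = 1.464/0.1469

9.9660 m


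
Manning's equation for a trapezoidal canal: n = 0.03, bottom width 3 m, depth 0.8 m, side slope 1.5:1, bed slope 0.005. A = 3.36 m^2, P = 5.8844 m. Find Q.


R = A/P = 3.36/5.8844 = 0.571001
Q = (1/0.03) * 3.36 * 0.571001^(2/3) * 0.005^0.5

5.4508 m^3/s


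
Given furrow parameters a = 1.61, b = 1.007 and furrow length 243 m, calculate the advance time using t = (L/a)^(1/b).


t = (L/a)^(1/b)
t = (243/1.61)^(1/1.007)
t = 150.931677^(1/1.007)

145.7589 min


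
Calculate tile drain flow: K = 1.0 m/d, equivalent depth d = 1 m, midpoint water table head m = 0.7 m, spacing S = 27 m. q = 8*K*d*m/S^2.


q = 8*K*d*m/S^2
q = 8*1.0*1*0.7/27^2
q = 5.6000 / 729

0.0077 m/d


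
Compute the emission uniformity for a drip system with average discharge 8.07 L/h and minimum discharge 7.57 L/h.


EU = (q_min/q_avg)*100 = (7.57/8.07)*100 = 93.8042%

93.8042 %


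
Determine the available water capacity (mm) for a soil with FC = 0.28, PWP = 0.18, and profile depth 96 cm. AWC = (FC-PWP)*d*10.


AWC = (FC - PWP) * d * 10
AWC = (0.28 - 0.18) * 96 * 10
AWC = 0.1000 * 96 * 10

96.0000 mm


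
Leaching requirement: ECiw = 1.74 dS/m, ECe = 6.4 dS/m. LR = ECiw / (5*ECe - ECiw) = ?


LR = ECiw / (5*ECe - ECiw)
LR = 1.74 / (5*6.4 - 1.74)
LR = 1.74 / 30.2600

0.0575


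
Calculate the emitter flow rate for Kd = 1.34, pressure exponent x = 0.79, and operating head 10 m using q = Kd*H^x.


q = Kd * H^x = 1.34 * 10^0.79 = 1.34 * 6.165950

8.2624 L/h


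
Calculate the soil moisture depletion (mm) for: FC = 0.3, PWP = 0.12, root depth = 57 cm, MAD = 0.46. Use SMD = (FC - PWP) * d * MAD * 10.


SMD = (FC - PWP) * d * MAD * 10
SMD = (0.3 - 0.12) * 57 * 0.46 * 10
SMD = 0.1800 * 57 * 0.46 * 10

47.1960 mm


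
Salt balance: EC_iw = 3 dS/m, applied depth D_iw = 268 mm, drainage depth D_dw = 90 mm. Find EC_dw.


EC_dw = EC_iw * D_iw / D_dw
EC_dw = 3 * 268 / 90
EC_dw = 804 / 90

8.9333 dS/m


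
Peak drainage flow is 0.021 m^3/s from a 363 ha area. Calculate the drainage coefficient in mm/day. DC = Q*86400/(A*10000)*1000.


DC = Q * 86400 / (A * 10000) * 1000
DC = 0.021 * 86400 / (363 * 10000) * 1000
DC = 1814400.0000 / 3630000

0.4998 mm/day


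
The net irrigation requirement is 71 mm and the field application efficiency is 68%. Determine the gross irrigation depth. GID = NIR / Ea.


Ea = 68% = 0.68
GID = NIR / Ea = 71 / 0.68 = 104.4118 mm

104.4118 mm


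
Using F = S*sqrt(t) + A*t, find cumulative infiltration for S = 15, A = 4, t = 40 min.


F = S*sqrt(t) + A*t
F = 15*sqrt(40) + 4*40
F = 15*6.324555 + 160

254.8683 mm


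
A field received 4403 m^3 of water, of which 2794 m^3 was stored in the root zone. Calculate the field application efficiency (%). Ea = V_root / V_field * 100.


Ea = V_root / V_field * 100 = 2794 / 4403 * 100 = 63.4567%

63.4567 %


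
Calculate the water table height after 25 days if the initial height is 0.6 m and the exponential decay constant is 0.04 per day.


m = m0 * exp(-k*t)
m = 0.6 * exp(-0.04 * 25)
m = 0.6 * exp(-1.0000)

0.2207 m


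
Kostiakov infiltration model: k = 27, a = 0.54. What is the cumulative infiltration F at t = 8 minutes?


F = k * t^a = 27 * 8^0.54
F = 27 * 3.073750

82.9912 mm


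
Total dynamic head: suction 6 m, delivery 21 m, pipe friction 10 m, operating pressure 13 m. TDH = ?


TDH = Hs + Hd + hf + Hp = 6 + 21 + 10 + 13 = 50

50 m


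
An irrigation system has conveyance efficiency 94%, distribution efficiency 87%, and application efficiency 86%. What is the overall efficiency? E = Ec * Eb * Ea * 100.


Ec = 0.94, Eb = 0.87, Ea = 0.86
E = 0.94 * 0.87 * 0.86 * 100 = 70.3308%

70.3308 %


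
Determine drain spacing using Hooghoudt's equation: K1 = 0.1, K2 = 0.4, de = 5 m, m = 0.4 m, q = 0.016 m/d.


S^2 = 8*K2*de*m/q + 4*K1*m^2/q
S^2 = 8*0.4*5*0.4/0.016 + 4*0.1*0.4^2/0.016
S = sqrt(404.0000)

20.0998 m


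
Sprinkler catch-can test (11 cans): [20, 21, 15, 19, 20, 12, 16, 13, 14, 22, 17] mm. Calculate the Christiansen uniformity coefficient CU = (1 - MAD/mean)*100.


mean = 17.181818 mm
MAD = 2.925620 mm
CU = (1 - 2.925620/17.181818)*100

82.9726 %


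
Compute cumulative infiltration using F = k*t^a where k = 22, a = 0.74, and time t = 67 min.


F = k * t^a = 22 * 67^0.74
F = 22 * 22.454085

493.9899 mm


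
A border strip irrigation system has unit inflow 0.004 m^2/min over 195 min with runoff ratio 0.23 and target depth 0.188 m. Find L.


L = q*t/((1+r)*Z)
L = 0.004*195/((1+0.23)*0.188)
L = 0.78/0.23124

3.3731 m


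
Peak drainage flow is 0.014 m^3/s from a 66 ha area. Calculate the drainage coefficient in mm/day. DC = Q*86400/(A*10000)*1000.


DC = Q * 86400 / (A * 10000) * 1000
DC = 0.014 * 86400 / (66 * 10000) * 1000
DC = 1209600.0000 / 660000

1.8327 mm/day
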